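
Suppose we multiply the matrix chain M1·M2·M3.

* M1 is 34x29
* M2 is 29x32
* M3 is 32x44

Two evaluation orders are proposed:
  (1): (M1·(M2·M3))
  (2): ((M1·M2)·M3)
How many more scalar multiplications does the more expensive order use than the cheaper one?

Order (1) = (M1·(M2·M3)): (M2·M3): 29×32 by 32×44 → 29×44, cost 29·32·44 = 40832; (M1·(M2·M3)): 34×29 by 29×44 → 34×44, cost 34·29·44 = 43384; cumulative 84216. Total 84216.
Order (2) = ((M1·M2)·M3): (M1·M2): 34×29 by 29×32 → 34×32, cost 34·29·32 = 31552; ((M1·M2)·M3): 34×32 by 32×44 → 34×44, cost 34·32·44 = 47872; cumulative 79424. Total 79424.
Difference: |84216 − 79424| = 4792.

4792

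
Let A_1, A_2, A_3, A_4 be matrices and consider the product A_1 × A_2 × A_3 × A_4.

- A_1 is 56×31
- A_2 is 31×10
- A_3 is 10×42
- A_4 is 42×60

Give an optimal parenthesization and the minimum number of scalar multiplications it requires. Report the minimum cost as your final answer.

76160

Adjacent pairs: A_1A_2 = 56·31·10 = 17360; A_2A_3 = 31·10·42 = 13020; A_3A_4 = 10·42·60 = 25200.
Length 3: A_1..A_3: k=1: 0+13020+56·31·42=85932; k=2: 17360+0+56·10·42=40880 → min 40880 | A_2..A_4: k=2: 0+25200+31·10·60=43800; k=3: 13020+0+31·42·60=91140 → min 43800.
Length 4: A_1..A_4: k=1: 0+43800+56·31·60=147960; k=2: 17360+25200+56·10·60=76160; k=3: 40880+0+56·42·60=182000 → min 76160.
Optimal parenthesization: ((A_1 × A_2) × (A_3 × A_4)) with cost 76160.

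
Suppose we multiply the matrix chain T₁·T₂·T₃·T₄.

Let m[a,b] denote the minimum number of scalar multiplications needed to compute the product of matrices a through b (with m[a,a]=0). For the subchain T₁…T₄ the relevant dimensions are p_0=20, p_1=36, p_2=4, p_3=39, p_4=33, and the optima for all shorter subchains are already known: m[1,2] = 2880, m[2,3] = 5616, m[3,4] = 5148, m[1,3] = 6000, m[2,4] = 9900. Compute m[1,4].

10668

m[1,4] = min over k∈[1,3] of m[1,k]+m[k+1,4]+p_{0}·p_k·p_{4}.
k=1: 0 + 9900 + 20·36·33 = 33660; k=2: 2880 + 5148 + 20·4·33 = 10668; k=3: 6000 + 0 + 20·39·33 = 31740.
Minimum: 10668 at k=2.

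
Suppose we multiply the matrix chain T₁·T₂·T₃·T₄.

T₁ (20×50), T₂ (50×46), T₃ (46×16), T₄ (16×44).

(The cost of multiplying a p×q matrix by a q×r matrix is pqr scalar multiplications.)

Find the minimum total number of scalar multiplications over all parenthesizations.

Adjacent pairs: T₁T₂ = 20·50·46 = 46000; T₂T₃ = 50·46·16 = 36800; T₃T₄ = 46·16·44 = 32384.
Length 3: T₁..T₃: k=1: 0+36800+20·50·16=52800; k=2: 46000+0+20·46·16=60720 → min 52800 | T₂..T₄: k=2: 0+32384+50·46·44=133584; k=3: 36800+0+50·16·44=72000 → min 72000.
Length 4: T₁..T₄: k=1: 0+72000+20·50·44=116000; k=2: 46000+32384+20·46·44=118864; k=3: 52800+0+20·16·44=66880 → min 66880.
Optimal order: ((T₁·(T₂·T₃))·T₄) with cost 66880.

66880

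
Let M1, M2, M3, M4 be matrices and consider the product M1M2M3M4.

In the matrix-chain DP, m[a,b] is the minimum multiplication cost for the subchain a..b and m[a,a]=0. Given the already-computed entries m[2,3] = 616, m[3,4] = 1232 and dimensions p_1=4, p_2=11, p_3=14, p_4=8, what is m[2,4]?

m[2,4] = min over k∈[2,3] of m[2,k]+m[k+1,4]+p_{1}·p_k·p_{4}.
k=2: 0 + 1232 + 4·11·8 = 1584; k=3: 616 + 0 + 4·14·8 = 1064.
Minimum: 1064 at k=3.

1064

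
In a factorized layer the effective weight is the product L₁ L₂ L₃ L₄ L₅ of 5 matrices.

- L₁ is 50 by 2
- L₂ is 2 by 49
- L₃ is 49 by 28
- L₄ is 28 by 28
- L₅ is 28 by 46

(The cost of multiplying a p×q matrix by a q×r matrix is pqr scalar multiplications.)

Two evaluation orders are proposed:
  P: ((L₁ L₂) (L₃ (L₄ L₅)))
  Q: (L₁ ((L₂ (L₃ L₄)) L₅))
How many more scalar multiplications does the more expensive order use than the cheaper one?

168440

Order P = ((L₁ L₂) (L₃ (L₄ L₅))): (L₁ L₂): 50×2 by 2×49 → 50×49, cost 50·2·49 = 4900; (L₄ L₅): 28×28 by 28×46 → 28×46, cost 28·28·46 = 36064; (L₃ (L₄ L₅)): 49×28 by 28×46 → 49×46, cost 49·28·46 = 63112; cumulative 99176; ((L₁ L₂) (L₃ (L₄ L₅))): 50×49 by 49×46 → 50×46, cost 50·49·46 = 112700; cumulative 216776. Total 216776.
Order Q = (L₁ ((L₂ (L₃ L₄)) L₅)): (L₃ L₄): 49×28 by 28×28 → 49×28, cost 49·28·28 = 38416; (L₂ (L₃ L₄)): 2×49 by 49×28 → 2×28, cost 2·49·28 = 2744; cumulative 41160; ((L₂ (L₃ L₄)) L₅): 2×28 by 28×46 → 2×46, cost 2·28·46 = 2576; cumulative 43736; (L₁ ((L₂ (L₃ L₄)) L₅)): 50×2 by 2×46 → 50×46, cost 50·2·46 = 4600; cumulative 48336. Total 48336.
Difference: |216776 − 48336| = 168440.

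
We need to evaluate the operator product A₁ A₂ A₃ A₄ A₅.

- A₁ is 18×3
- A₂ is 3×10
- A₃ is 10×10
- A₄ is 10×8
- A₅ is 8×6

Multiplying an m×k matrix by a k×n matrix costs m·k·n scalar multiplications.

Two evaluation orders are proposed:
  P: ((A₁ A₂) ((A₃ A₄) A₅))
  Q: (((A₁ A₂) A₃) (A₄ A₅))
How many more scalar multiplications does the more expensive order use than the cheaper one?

Order P = ((A₁ A₂) ((A₃ A₄) A₅)): (A₁ A₂): 18×3 by 3×10 → 18×10, cost 18·3·10 = 540; (A₃ A₄): 10×10 by 10×8 → 10×8, cost 10·10·8 = 800; ((A₃ A₄) A₅): 10×8 by 8×6 → 10×6, cost 10·8·6 = 480; cumulative 1280; ((A₁ A₂) ((A₃ A₄) A₅)): 18×10 by 10×6 → 18×6, cost 18·10·6 = 1080; cumulative 2900. Total 2900.
Order Q = (((A₁ A₂) A₃) (A₄ A₅)): (A₁ A₂): 18×3 by 3×10 → 18×10, cost 18·3·10 = 540; ((A₁ A₂) A₃): 18×10 by 10×10 → 18×10, cost 18·10·10 = 1800; cumulative 2340; (A₄ A₅): 10×8 by 8×6 → 10×6, cost 10·8·6 = 480; (((A₁ A₂) A₃) (A₄ A₅)): 18×10 by 10×6 → 18×6, cost 18·10·6 = 1080; cumulative 3900. Total 3900.
Difference: |2900 − 3900| = 1000.

1000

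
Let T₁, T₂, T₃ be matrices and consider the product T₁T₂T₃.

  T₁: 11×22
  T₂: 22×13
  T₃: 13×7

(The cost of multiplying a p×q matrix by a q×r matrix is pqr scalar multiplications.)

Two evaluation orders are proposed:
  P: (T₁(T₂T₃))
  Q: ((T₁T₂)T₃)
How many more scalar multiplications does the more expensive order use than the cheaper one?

Order P = (T₁(T₂T₃)): (T₂T₃): 22×13 by 13×7 → 22×7, cost 22·13·7 = 2002; (T₁(T₂T₃)): 11×22 by 22×7 → 11×7, cost 11·22·7 = 1694; cumulative 3696. Total 3696.
Order Q = ((T₁T₂)T₃): (T₁T₂): 11×22 by 22×13 → 11×13, cost 11·22·13 = 3146; ((T₁T₂)T₃): 11×13 by 13×7 → 11×7, cost 11·13·7 = 1001; cumulative 4147. Total 4147.
Difference: |3696 − 4147| = 451.

451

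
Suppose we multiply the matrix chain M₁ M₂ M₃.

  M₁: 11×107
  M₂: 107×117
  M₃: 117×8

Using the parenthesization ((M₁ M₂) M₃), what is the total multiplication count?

148005

(M₁ M₂): 11×107 by 107×117 → 11×117, cost 11·107·117 = 137709
((M₁ M₂) M₃): 11×117 by 117×8 → 11×8, cost 11·117·8 = 10296; cumulative 148005
Total: 148005 scalar multiplications.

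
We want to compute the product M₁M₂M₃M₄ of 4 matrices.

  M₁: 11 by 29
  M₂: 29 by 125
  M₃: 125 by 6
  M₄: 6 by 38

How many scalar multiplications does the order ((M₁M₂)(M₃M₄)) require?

(M₁M₂): 11×29 by 29×125 → 11×125, cost 11·29·125 = 39875
(M₃M₄): 125×6 by 6×38 → 125×38, cost 125·6·38 = 28500
((M₁M₂)(M₃M₄)): 11×125 by 125×38 → 11×38, cost 11·125·38 = 52250; cumulative 120625
Total: 120625 scalar multiplications.

120625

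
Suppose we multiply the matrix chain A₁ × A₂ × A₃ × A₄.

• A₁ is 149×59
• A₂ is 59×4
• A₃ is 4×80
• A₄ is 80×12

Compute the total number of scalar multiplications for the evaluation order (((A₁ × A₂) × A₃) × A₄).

225884

(A₁ × A₂): 149×59 by 59×4 → 149×4, cost 149·59·4 = 35164
((A₁ × A₂) × A₃): 149×4 by 4×80 → 149×80, cost 149·4·80 = 47680; cumulative 82844
(((A₁ × A₂) × A₃) × A₄): 149×80 by 80×12 → 149×12, cost 149·80·12 = 143040; cumulative 225884
Total: 225884 scalar multiplications.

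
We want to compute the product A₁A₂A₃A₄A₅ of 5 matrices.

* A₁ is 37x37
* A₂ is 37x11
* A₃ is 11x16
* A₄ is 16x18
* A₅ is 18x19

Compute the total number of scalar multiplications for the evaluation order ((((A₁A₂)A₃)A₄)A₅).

44881

(A₁A₂): 37×37 by 37×11 → 37×11, cost 37·37·11 = 15059
((A₁A₂)A₃): 37×11 by 11×16 → 37×16, cost 37·11·16 = 6512; cumulative 21571
(((A₁A₂)A₃)A₄): 37×16 by 16×18 → 37×18, cost 37·16·18 = 10656; cumulative 32227
((((A₁A₂)A₃)A₄)A₅): 37×18 by 18×19 → 37×19, cost 37·18·19 = 12654; cumulative 44881
Total: 44881 scalar multiplications.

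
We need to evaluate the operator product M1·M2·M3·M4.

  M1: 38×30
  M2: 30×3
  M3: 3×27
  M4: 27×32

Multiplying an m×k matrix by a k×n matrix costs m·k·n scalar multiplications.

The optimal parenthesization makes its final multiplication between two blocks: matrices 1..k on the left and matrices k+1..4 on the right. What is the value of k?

2

Adjacent pairs: M1M2 = 38·30·3 = 3420; M2M3 = 30·3·27 = 2430; M3M4 = 3·27·32 = 2592.
Length 3: M1..M3: k=1: 0+2430+38·30·27=33210; k=2: 3420+0+38·3·27=6498 → min 6498 | M2..M4: k=2: 0+2592+30·3·32=5472; k=3: 2430+0+30·27·32=28350 → min 5472.
Top-level splits: k=1: (M1..M1)·(M2..M4) → 0+5472+38·30·32 = 41952; k=2: (M1..M2)·(M3..M4) → 3420+2592+38·3·32 = 9660; k=3: (M1..M3)·(M4..M4) → 6498+0+38·27·32 = 39330.
Best split is after M2, i.e. k = 2.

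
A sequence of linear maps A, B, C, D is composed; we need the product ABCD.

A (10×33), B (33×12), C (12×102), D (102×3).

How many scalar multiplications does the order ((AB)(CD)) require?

7992

(AB): 10×33 by 33×12 → 10×12, cost 10·33·12 = 3960
(CD): 12×102 by 102×3 → 12×3, cost 12·102·3 = 3672
((AB)(CD)): 10×12 by 12×3 → 10×3, cost 10·12·3 = 360; cumulative 7992
Total: 7992 scalar multiplications.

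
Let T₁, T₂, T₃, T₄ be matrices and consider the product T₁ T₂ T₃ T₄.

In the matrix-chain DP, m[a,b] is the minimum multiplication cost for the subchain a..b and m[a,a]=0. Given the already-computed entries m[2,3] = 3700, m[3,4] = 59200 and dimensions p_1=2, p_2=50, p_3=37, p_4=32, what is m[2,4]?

m[2,4] = min over k∈[2,3] of m[2,k]+m[k+1,4]+p_{1}·p_k·p_{4}.
k=2: 0 + 59200 + 2·50·32 = 62400; k=3: 3700 + 0 + 2·37·32 = 6068.
Minimum: 6068 at k=3.

6068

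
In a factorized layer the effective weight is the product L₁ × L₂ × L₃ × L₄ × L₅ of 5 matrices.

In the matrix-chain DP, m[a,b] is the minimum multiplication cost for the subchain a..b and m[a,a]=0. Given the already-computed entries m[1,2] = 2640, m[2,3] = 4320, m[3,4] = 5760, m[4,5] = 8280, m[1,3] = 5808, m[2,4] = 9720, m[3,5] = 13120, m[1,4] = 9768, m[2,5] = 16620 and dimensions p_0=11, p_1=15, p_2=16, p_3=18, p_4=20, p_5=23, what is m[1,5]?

m[1,5] = min over k∈[1,4] of m[1,k]+m[k+1,5]+p_{0}·p_k·p_{5}.
k=1: 0 + 16620 + 11·15·23 = 20415; k=2: 2640 + 13120 + 11·16·23 = 19808; k=3: 5808 + 8280 + 11·18·23 = 18642; k=4: 9768 + 0 + 11·20·23 = 14828.
Minimum: 14828 at k=4.

14828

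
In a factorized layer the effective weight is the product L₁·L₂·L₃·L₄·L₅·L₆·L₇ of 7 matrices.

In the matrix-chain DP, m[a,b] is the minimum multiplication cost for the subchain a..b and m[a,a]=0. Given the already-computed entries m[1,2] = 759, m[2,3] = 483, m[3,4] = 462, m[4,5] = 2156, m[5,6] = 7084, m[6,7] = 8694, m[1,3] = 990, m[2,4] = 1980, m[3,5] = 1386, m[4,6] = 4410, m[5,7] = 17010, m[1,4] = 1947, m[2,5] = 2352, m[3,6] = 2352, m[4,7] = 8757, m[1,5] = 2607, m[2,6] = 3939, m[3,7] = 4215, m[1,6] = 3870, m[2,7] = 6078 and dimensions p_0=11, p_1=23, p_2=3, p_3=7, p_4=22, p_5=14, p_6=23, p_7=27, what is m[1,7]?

5865

m[1,7] = min over k∈[1,6] of m[1,k]+m[k+1,7]+p_{0}·p_k·p_{7}.
k=1: 0 + 6078 + 11·23·27 = 12909; k=2: 759 + 4215 + 11·3·27 = 5865; k=3: 990 + 8757 + 11·7·27 = 11826; k=4: 1947 + 17010 + 11·22·27 = 25491; k=5: 2607 + 8694 + 11·14·27 = 15459; k=6: 3870 + 0 + 11·23·27 = 10701.
Minimum: 5865 at k=2.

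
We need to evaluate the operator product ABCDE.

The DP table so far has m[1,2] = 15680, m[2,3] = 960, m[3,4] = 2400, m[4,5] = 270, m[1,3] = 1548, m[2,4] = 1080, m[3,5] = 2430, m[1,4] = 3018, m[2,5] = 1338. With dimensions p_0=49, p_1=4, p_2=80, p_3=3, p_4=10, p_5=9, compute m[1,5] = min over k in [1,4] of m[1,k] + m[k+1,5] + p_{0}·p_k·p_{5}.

m[1,5] = min over k∈[1,4] of m[1,k]+m[k+1,5]+p_{0}·p_k·p_{5}.
k=1: 0 + 1338 + 49·4·9 = 3102; k=2: 15680 + 2430 + 49·80·9 = 53390; k=3: 1548 + 270 + 49·3·9 = 3141; k=4: 3018 + 0 + 49·10·9 = 7428.
Minimum: 3102 at k=1.

3102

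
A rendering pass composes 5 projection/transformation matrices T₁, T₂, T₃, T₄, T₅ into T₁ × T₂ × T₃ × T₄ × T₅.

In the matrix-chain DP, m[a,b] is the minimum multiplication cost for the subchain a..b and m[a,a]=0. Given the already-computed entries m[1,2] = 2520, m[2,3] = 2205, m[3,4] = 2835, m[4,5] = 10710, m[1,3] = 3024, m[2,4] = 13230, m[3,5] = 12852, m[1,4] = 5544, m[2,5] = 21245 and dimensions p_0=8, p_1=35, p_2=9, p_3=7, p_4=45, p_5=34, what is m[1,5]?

15638

m[1,5] = min over k∈[1,4] of m[1,k]+m[k+1,5]+p_{0}·p_k·p_{5}.
k=1: 0 + 21245 + 8·35·34 = 30765; k=2: 2520 + 12852 + 8·9·34 = 17820; k=3: 3024 + 10710 + 8·7·34 = 15638; k=4: 5544 + 0 + 8·45·34 = 17784.
Minimum: 15638 at k=3.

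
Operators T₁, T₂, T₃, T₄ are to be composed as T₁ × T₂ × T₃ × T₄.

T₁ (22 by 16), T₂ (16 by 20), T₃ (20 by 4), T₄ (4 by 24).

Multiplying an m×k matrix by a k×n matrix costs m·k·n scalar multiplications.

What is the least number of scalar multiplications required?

4800

Adjacent pairs: T₁T₂ = 22·16·20 = 7040; T₂T₃ = 16·20·4 = 1280; T₃T₄ = 20·4·24 = 1920.
Length 3: T₁..T₃: k=1: 0+1280+22·16·4=2688; k=2: 7040+0+22·20·4=8800 → min 2688 | T₂..T₄: k=2: 0+1920+16·20·24=9600; k=3: 1280+0+16·4·24=2816 → min 2816.
Length 4: T₁..T₄: k=1: 0+2816+22·16·24=11264; k=2: 7040+1920+22·20·24=19520; k=3: 2688+0+22·4·24=4800 → min 4800.
Optimal order: ((T₁ × (T₂ × T₃)) × T₄) with cost 4800.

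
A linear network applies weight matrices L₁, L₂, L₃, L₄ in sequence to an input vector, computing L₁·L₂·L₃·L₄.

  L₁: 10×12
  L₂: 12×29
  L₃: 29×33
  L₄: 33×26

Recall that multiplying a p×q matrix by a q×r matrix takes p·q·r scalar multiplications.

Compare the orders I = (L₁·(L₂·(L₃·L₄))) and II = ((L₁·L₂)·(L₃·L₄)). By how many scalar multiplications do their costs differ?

Order I = (L₁·(L₂·(L₃·L₄))): (L₃·L₄): 29×33 by 33×26 → 29×26, cost 29·33·26 = 24882; (L₂·(L₃·L₄)): 12×29 by 29×26 → 12×26, cost 12·29·26 = 9048; cumulative 33930; (L₁·(L₂·(L₃·L₄))): 10×12 by 12×26 → 10×26, cost 10·12·26 = 3120; cumulative 37050. Total 37050.
Order II = ((L₁·L₂)·(L₃·L₄)): (L₁·L₂): 10×12 by 12×29 → 10×29, cost 10·12·29 = 3480; (L₃·L₄): 29×33 by 33×26 → 29×26, cost 29·33·26 = 24882; ((L₁·L₂)·(L₃·L₄)): 10×29 by 29×26 → 10×26, cost 10·29·26 = 7540; cumulative 35902. Total 35902.
Difference: |37050 − 35902| = 1148.

1148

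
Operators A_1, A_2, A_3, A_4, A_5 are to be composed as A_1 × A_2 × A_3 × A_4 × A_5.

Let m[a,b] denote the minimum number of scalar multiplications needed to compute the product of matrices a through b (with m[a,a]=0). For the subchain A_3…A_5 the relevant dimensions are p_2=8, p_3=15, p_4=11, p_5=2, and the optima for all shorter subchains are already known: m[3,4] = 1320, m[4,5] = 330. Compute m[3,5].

m[3,5] = min over k∈[3,4] of m[3,k]+m[k+1,5]+p_{2}·p_k·p_{5}.
k=3: 0 + 330 + 8·15·2 = 570; k=4: 1320 + 0 + 8·11·2 = 1496.
Minimum: 570 at k=3.

570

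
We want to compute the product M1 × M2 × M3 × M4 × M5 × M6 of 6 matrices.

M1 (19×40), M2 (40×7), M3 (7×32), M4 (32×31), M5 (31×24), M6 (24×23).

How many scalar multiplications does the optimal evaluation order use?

Adjacent pairs: M1M2 = 19·40·7 = 5320; M2M3 = 40·7·32 = 8960; M3M4 = 7·32·31 = 6944; M4M5 = 32·31·24 = 23808; M5M6 = 31·24·23 = 17112.
Length 3: M1..M3: k=1: 0+8960+19·40·32=33280; k=2: 5320+0+19·7·32=9576 → min 9576 | M2..M4: k=2: 0+6944+40·7·31=15624; k=3: 8960+0+40·32·31=48640 → min 15624 | M3..M5: k=3: 0+23808+7·32·24=29184; k=4: 6944+0+7·31·24=12152 → min 12152 | M4..M6: k=4: 0+17112+32·31·23=39928; k=5: 23808+0+32·24·23=41472 → min 39928.
Length 4: M1..M4: k=1: 0+15624+19·40·31=39184; k=2: 5320+6944+19·7·31=16387; k=3: 9576+0+19·32·31=28424 → min 16387 | M2..M5: k=2: 0+12152+40·7·24=18872; k=3: 8960+23808+40·32·24=63488; k=4: 15624+0+40·31·24=45384 → min 18872 | M3..M6: k=3: 0+39928+7·32·23=45080; k=4: 6944+17112+7·31·23=29047; k=5: 12152+0+7·24·23=16016 → min 16016.
Length 5: M1..M5: k=1: 0+18872+19·40·24=37112; k=2: 5320+12152+19·7·24=20664; k=3: 9576+23808+19·32·24=47976; k=4: 16387+0+19·31·24=30523 → min 20664 | M2..M6: k=2: 0+16016+40·7·23=22456; k=3: 8960+39928+40·32·23=78328; k=4: 15624+17112+40·31·23=61256; k=5: 18872+0+40·24·23=40952 → min 22456.
Length 6: M1..M6: k=1: 0+22456+19·40·23=39936; k=2: 5320+16016+19·7·23=24395; k=3: 9576+39928+19·32·23=63488; k=4: 16387+17112+19·31·23=47046; k=5: 20664+0+19·24·23=31152 → min 24395.
Optimal order: ((M1 × M2) × (((M3 × M4) × M5) × M6)) with cost 24395.

24395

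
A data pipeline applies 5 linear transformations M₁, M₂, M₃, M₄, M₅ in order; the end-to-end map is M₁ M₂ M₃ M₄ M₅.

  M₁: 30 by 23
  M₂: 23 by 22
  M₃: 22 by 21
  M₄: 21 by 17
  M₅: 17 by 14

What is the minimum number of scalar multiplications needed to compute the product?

28210

Adjacent pairs: M₁M₂ = 30·23·22 = 15180; M₂M₃ = 23·22·21 = 10626; M₃M₄ = 22·21·17 = 7854; M₄M₅ = 21·17·14 = 4998.
Length 3: M₁..M₃: k=1: 0+10626+30·23·21=25116; k=2: 15180+0+30·22·21=29040 → min 25116 | M₂..M₄: k=2: 0+7854+23·22·17=16456; k=3: 10626+0+23·21·17=18837 → min 16456 | M₃..M₅: k=3: 0+4998+22·21·14=11466; k=4: 7854+0+22·17·14=13090 → min 11466.
Length 4: M₁..M₄: k=1: 0+16456+30·23·17=28186; k=2: 15180+7854+30·22·17=34254; k=3: 25116+0+30·21·17=35826 → min 28186 | M₂..M₅: k=2: 0+11466+23·22·14=18550; k=3: 10626+4998+23·21·14=22386; k=4: 16456+0+23·17·14=21930 → min 18550.
Length 5: M₁..M₅: k=1: 0+18550+30·23·14=28210; k=2: 15180+11466+30·22·14=35886; k=3: 25116+4998+30·21·14=38934; k=4: 28186+0+30·17·14=35326 → min 28210.
Optimal order: (M₁ (M₂ (M₃ (M₄ M₅)))) with cost 28210.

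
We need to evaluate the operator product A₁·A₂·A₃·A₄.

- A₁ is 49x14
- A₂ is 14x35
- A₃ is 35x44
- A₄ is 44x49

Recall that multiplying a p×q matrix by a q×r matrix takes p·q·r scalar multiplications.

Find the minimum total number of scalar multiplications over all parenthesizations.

85358

Adjacent pairs: A₁A₂ = 49·14·35 = 24010; A₂A₃ = 14·35·44 = 21560; A₃A₄ = 35·44·49 = 75460.
Length 3: A₁..A₃: k=1: 0+21560+49·14·44=51744; k=2: 24010+0+49·35·44=99470 → min 51744 | A₂..A₄: k=2: 0+75460+14·35·49=99470; k=3: 21560+0+14·44·49=51744 → min 51744.
Length 4: A₁..A₄: k=1: 0+51744+49·14·49=85358; k=2: 24010+75460+49·35·49=183505; k=3: 51744+0+49·44·49=157388 → min 85358.
Optimal order: (A₁·((A₂·A₃)·A₄)) with cost 85358.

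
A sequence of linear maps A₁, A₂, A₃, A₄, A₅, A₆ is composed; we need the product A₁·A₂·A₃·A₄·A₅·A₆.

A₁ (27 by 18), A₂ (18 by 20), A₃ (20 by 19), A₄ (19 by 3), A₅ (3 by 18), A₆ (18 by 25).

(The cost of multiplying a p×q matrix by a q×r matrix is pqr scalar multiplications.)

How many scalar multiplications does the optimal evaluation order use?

7053

Adjacent pairs: A₁A₂ = 27·18·20 = 9720; A₂A₃ = 18·20·19 = 6840; A₃A₄ = 20·19·3 = 1140; A₄A₅ = 19·3·18 = 1026; A₅A₆ = 3·18·25 = 1350.
Length 3: A₁..A₃: k=1: 0+6840+27·18·19=16074; k=2: 9720+0+27·20·19=19980 → min 16074 | A₂..A₄: k=2: 0+1140+18·20·3=2220; k=3: 6840+0+18·19·3=7866 → min 2220 | A₃..A₅: k=3: 0+1026+20·19·18=7866; k=4: 1140+0+20·3·18=2220 → min 2220 | A₄..A₆: k=4: 0+1350+19·3·25=2775; k=5: 1026+0+19·18·25=9576 → min 2775.
Length 4: A₁..A₄: k=1: 0+2220+27·18·3=3678; k=2: 9720+1140+27·20·3=12480; k=3: 16074+0+27·19·3=17613 → min 3678 | A₂..A₅: k=2: 0+2220+18·20·18=8700; k=3: 6840+1026+18·19·18=14022; k=4: 2220+0+18·3·18=3192 → min 3192 | A₃..A₆: k=3: 0+2775+20·19·25=12275; k=4: 1140+1350+20·3·25=3990; k=5: 2220+0+20·18·25=11220 → min 3990.
Length 5: A₁..A₅: k=1: 0+3192+27·18·18=11940; k=2: 9720+2220+27·20·18=21660; k=3: 16074+1026+27·19·18=26334; k=4: 3678+0+27·3·18=5136 → min 5136 | A₂..A₆: k=2: 0+3990+18·20·25=12990; k=3: 6840+2775+18·19·25=18165; k=4: 2220+1350+18·3·25=4920; k=5: 3192+0+18·18·25=11292 → min 4920.
Length 6: A₁..A₆: k=1: 0+4920+27·18·25=17070; k=2: 9720+3990+27·20·25=27210; k=3: 16074+2775+27·19·25=31674; k=4: 3678+1350+27·3·25=7053; k=5: 5136+0+27·18·25=17286 → min 7053.
Optimal order: ((A₁·(A₂·(A₃·A₄)))·(A₅·A₆)) with cost 7053.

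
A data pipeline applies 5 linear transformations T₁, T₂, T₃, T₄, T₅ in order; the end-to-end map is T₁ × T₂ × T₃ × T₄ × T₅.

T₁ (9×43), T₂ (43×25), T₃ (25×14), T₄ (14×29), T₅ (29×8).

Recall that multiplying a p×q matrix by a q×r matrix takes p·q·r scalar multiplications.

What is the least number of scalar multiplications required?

17081

Adjacent pairs: T₁T₂ = 9·43·25 = 9675; T₂T₃ = 43·25·14 = 15050; T₃T₄ = 25·14·29 = 10150; T₄T₅ = 14·29·8 = 3248.
Length 3: T₁..T₃: k=1: 0+15050+9·43·14=20468; k=2: 9675+0+9·25·14=12825 → min 12825 | T₂..T₄: k=2: 0+10150+43·25·29=41325; k=3: 15050+0+43·14·29=32508 → min 32508 | T₃..T₅: k=3: 0+3248+25·14·8=6048; k=4: 10150+0+25·29·8=15950 → min 6048.
Length 4: T₁..T₄: k=1: 0+32508+9·43·29=43731; k=2: 9675+10150+9·25·29=26350; k=3: 12825+0+9·14·29=16479 → min 16479 | T₂..T₅: k=2: 0+6048+43·25·8=14648; k=3: 15050+3248+43·14·8=23114; k=4: 32508+0+43·29·8=42484 → min 14648.
Length 5: T₁..T₅: k=1: 0+14648+9·43·8=17744; k=2: 9675+6048+9·25·8=17523; k=3: 12825+3248+9·14·8=17081; k=4: 16479+0+9·29·8=18567 → min 17081.
Optimal order: (((T₁ × T₂) × T₃) × (T₄ × T₅)) with cost 17081.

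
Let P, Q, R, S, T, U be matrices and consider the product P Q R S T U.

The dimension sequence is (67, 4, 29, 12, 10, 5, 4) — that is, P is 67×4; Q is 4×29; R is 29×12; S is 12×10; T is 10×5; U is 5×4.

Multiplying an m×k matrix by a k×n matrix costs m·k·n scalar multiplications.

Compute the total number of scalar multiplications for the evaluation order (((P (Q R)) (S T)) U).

10568

(Q R): 4×29 by 29×12 → 4×12, cost 4·29·12 = 1392
(P (Q R)): 67×4 by 4×12 → 67×12, cost 67·4·12 = 3216; cumulative 4608
(S T): 12×10 by 10×5 → 12×5, cost 12·10·5 = 600
((P (Q R)) (S T)): 67×12 by 12×5 → 67×5, cost 67·12·5 = 4020; cumulative 9228
(((P (Q R)) (S T)) U): 67×5 by 5×4 → 67×4, cost 67·5·4 = 1340; cumulative 10568
Total: 10568 scalar multiplications.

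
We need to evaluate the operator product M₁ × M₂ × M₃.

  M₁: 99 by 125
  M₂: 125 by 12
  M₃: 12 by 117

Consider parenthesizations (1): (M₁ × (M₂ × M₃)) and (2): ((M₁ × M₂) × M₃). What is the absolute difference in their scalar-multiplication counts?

Order (1) = (M₁ × (M₂ × M₃)): (M₂ × M₃): 125×12 by 12×117 → 125×117, cost 125·12·117 = 175500; (M₁ × (M₂ × M₃)): 99×125 by 125×117 → 99×117, cost 99·125·117 = 1447875; cumulative 1623375. Total 1623375.
Order (2) = ((M₁ × M₂) × M₃): (M₁ × M₂): 99×125 by 125×12 → 99×12, cost 99·125·12 = 148500; ((M₁ × M₂) × M₃): 99×12 by 12×117 → 99×117, cost 99·12·117 = 138996; cumulative 287496. Total 287496.
Difference: |1623375 − 287496| = 1335879.

1335879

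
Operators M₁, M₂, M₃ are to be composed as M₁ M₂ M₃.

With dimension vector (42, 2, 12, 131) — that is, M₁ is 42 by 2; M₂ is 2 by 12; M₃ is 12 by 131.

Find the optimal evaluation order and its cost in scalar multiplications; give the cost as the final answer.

(M₁ (M₂ M₃)): cost 14148.
((M₁ M₂) M₃): cost 67032.
Optimal: (M₁ (M₂ M₃)) with cost 14148.

14148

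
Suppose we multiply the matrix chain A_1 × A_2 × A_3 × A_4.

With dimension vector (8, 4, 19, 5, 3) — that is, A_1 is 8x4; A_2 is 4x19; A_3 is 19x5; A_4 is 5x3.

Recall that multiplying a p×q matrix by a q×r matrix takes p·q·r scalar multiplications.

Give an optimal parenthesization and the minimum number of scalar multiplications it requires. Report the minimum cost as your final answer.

Adjacent pairs: A_1A_2 = 8·4·19 = 608; A_2A_3 = 4·19·5 = 380; A_3A_4 = 19·5·3 = 285.
Length 3: A_1..A_3: k=1: 0+380+8·4·5=540; k=2: 608+0+8·19·5=1368 → min 540 | A_2..A_4: k=2: 0+285+4·19·3=513; k=3: 380+0+4·5·3=440 → min 440.
Length 4: A_1..A_4: k=1: 0+440+8·4·3=536; k=2: 608+285+8·19·3=1349; k=3: 540+0+8·5·3=660 → min 536.
Optimal parenthesization: (A_1 × ((A_2 × A_3) × A_4)) with cost 536.

536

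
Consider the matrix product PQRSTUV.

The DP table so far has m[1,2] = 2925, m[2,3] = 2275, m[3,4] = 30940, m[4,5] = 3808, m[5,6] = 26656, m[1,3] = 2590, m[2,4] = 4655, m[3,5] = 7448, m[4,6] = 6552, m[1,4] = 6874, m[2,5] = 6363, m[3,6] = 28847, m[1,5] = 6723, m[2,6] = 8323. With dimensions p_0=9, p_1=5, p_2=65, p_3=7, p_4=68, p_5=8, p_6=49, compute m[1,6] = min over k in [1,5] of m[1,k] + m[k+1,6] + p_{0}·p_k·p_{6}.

10251

m[1,6] = min over k∈[1,5] of m[1,k]+m[k+1,6]+p_{0}·p_k·p_{6}.
k=1: 0 + 8323 + 9·5·49 = 10528; k=2: 2925 + 28847 + 9·65·49 = 60437; k=3: 2590 + 6552 + 9·7·49 = 12229; k=4: 6874 + 26656 + 9·68·49 = 63518; k=5: 6723 + 0 + 9·8·49 = 10251.
Minimum: 10251 at k=5.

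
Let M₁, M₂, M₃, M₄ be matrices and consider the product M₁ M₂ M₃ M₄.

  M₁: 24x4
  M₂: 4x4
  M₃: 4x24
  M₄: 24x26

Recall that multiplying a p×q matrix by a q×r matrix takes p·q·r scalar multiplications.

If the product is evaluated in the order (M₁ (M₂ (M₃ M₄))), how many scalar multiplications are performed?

(M₃ M₄): 4×24 by 24×26 → 4×26, cost 4·24·26 = 2496
(M₂ (M₃ M₄)): 4×4 by 4×26 → 4×26, cost 4·4·26 = 416; cumulative 2912
(M₁ (M₂ (M₃ M₄))): 24×4 by 4×26 → 24×26, cost 24·4·26 = 2496; cumulative 5408
Total: 5408 scalar multiplications.

5408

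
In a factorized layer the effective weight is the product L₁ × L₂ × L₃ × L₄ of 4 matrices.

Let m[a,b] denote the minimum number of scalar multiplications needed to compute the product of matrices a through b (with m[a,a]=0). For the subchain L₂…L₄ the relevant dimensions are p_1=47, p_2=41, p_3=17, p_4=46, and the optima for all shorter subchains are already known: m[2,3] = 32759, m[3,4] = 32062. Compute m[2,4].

m[2,4] = min over k∈[2,3] of m[2,k]+m[k+1,4]+p_{1}·p_k·p_{4}.
k=2: 0 + 32062 + 47·41·46 = 120704; k=3: 32759 + 0 + 47·17·46 = 69513.
Minimum: 69513 at k=3.

69513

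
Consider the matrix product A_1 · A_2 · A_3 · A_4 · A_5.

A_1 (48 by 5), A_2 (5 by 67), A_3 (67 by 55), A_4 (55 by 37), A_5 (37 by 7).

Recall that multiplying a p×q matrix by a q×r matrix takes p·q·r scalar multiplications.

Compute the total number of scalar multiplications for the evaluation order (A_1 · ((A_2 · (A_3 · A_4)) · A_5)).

(A_3 · A_4): 67×55 by 55×37 → 67×37, cost 67·55·37 = 136345
(A_2 · (A_3 · A_4)): 5×67 by 67×37 → 5×37, cost 5·67·37 = 12395; cumulative 148740
((A_2 · (A_3 · A_4)) · A_5): 5×37 by 37×7 → 5×7, cost 5·37·7 = 1295; cumulative 150035
(A_1 · ((A_2 · (A_3 · A_4)) · A_5)): 48×5 by 5×7 → 48×7, cost 48·5·7 = 1680; cumulative 151715
Total: 151715 scalar multiplications.

151715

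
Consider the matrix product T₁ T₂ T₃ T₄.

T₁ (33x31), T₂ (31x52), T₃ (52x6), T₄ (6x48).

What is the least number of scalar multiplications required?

25314

Adjacent pairs: T₁T₂ = 33·31·52 = 53196; T₂T₃ = 31·52·6 = 9672; T₃T₄ = 52·6·48 = 14976.
Length 3: T₁..T₃: k=1: 0+9672+33·31·6=15810; k=2: 53196+0+33·52·6=63492 → min 15810 | T₂..T₄: k=2: 0+14976+31·52·48=92352; k=3: 9672+0+31·6·48=18600 → min 18600.
Length 4: T₁..T₄: k=1: 0+18600+33·31·48=67704; k=2: 53196+14976+33·52·48=150540; k=3: 15810+0+33·6·48=25314 → min 25314.
Optimal order: ((T₁ (T₂ T₃)) T₄) with cost 25314.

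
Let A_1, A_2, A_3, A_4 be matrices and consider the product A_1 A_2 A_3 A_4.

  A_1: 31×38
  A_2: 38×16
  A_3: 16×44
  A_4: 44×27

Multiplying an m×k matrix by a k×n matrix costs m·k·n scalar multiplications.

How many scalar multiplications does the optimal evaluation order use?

51248

Adjacent pairs: A_1A_2 = 31·38·16 = 18848; A_2A_3 = 38·16·44 = 26752; A_3A_4 = 16·44·27 = 19008.
Length 3: A_1..A_3: k=1: 0+26752+31·38·44=78584; k=2: 18848+0+31·16·44=40672 → min 40672 | A_2..A_4: k=2: 0+19008+38·16·27=35424; k=3: 26752+0+38·44·27=71896 → min 35424.
Length 4: A_1..A_4: k=1: 0+35424+31·38·27=67230; k=2: 18848+19008+31·16·27=51248; k=3: 40672+0+31·44·27=77500 → min 51248.
Optimal order: ((A_1 A_2) (A_3 A_4)) with cost 51248.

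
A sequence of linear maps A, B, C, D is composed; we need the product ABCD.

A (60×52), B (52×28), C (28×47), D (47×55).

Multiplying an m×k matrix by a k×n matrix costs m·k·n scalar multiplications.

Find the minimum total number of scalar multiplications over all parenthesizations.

252140

Adjacent pairs: AB = 60·52·28 = 87360; BC = 52·28·47 = 68432; CD = 28·47·55 = 72380.
Length 3: A..C: k=1: 0+68432+60·52·47=215072; k=2: 87360+0+60·28·47=166320 → min 166320 | B..D: k=2: 0+72380+52·28·55=152460; k=3: 68432+0+52·47·55=202852 → min 152460.
Length 4: A..D: k=1: 0+152460+60·52·55=324060; k=2: 87360+72380+60·28·55=252140; k=3: 166320+0+60·47·55=321420 → min 252140.
Optimal order: ((AB)(CD)) with cost 252140.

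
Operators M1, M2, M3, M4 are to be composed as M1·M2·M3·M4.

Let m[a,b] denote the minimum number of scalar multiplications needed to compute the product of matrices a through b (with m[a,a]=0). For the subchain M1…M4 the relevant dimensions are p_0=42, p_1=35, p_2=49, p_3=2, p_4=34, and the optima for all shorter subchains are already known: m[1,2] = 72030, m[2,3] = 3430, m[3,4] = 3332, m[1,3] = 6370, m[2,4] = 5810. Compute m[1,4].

m[1,4] = min over k∈[1,3] of m[1,k]+m[k+1,4]+p_{0}·p_k·p_{4}.
k=1: 0 + 5810 + 42·35·34 = 55790; k=2: 72030 + 3332 + 42·49·34 = 145334; k=3: 6370 + 0 + 42·2·34 = 9226.
Minimum: 9226 at k=3.

9226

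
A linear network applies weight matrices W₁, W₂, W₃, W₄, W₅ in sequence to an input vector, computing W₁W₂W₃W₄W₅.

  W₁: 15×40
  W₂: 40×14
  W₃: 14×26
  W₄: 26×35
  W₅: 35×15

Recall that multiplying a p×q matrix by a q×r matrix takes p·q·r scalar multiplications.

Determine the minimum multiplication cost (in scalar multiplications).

30660

Adjacent pairs: W₁W₂ = 15·40·14 = 8400; W₂W₃ = 40·14·26 = 14560; W₃W₄ = 14·26·35 = 12740; W₄W₅ = 26·35·15 = 13650.
Length 3: W₁..W₃: k=1: 0+14560+15·40·26=30160; k=2: 8400+0+15·14·26=13860 → min 13860 | W₂..W₄: k=2: 0+12740+40·14·35=32340; k=3: 14560+0+40·26·35=50960 → min 32340 | W₃..W₅: k=3: 0+13650+14·26·15=19110; k=4: 12740+0+14·35·15=20090 → min 19110.
Length 4: W₁..W₄: k=1: 0+32340+15·40·35=53340; k=2: 8400+12740+15·14·35=28490; k=3: 13860+0+15·26·35=27510 → min 27510 | W₂..W₅: k=2: 0+19110+40·14·15=27510; k=3: 14560+13650+40·26·15=43810; k=4: 32340+0+40·35·15=53340 → min 27510.
Length 5: W₁..W₅: k=1: 0+27510+15·40·15=36510; k=2: 8400+19110+15·14·15=30660; k=3: 13860+13650+15·26·15=33360; k=4: 27510+0+15·35·15=35385 → min 30660.
Optimal order: ((W₁W₂)(W₃(W₄W₅))) with cost 30660.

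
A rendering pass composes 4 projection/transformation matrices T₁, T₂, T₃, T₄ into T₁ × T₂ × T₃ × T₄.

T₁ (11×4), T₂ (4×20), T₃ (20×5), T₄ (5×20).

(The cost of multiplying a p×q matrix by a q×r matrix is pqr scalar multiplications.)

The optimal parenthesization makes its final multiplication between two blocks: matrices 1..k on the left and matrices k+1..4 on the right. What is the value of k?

Adjacent pairs: T₁T₂ = 11·4·20 = 880; T₂T₃ = 4·20·5 = 400; T₃T₄ = 20·5·20 = 2000.
Length 3: T₁..T₃: k=1: 0+400+11·4·5=620; k=2: 880+0+11·20·5=1980 → min 620 | T₂..T₄: k=2: 0+2000+4·20·20=3600; k=3: 400+0+4·5·20=800 → min 800.
Top-level splits: k=1: (T₁..T₁)·(T₂..T₄) → 0+800+11·4·20 = 1680; k=2: (T₁..T₂)·(T₃..T₄) → 880+2000+11·20·20 = 7280; k=3: (T₁..T₃)·(T₄..T₄) → 620+0+11·5·20 = 1720.
Best split is after T₁, i.e. k = 1.

1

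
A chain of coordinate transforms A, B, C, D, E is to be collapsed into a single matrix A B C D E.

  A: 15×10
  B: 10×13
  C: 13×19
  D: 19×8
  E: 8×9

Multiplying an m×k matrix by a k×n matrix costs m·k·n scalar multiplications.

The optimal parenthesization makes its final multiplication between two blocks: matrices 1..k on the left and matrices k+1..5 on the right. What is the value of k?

1

Adjacent pairs: AB = 15·10·13 = 1950; BC = 10·13·19 = 2470; CD = 13·19·8 = 1976; DE = 19·8·9 = 1368.
Length 3: A..C: k=1: 0+2470+15·10·19=5320; k=2: 1950+0+15·13·19=5655 → min 5320 | B..D: k=2: 0+1976+10·13·8=3016; k=3: 2470+0+10·19·8=3990 → min 3016 | C..E: k=3: 0+1368+13·19·9=3591; k=4: 1976+0+13·8·9=2912 → min 2912.
Length 4: A..D: k=1: 0+3016+15·10·8=4216; k=2: 1950+1976+15·13·8=5486; k=3: 5320+0+15·19·8=7600 → min 4216 | B..E: k=2: 0+2912+10·13·9=4082; k=3: 2470+1368+10·19·9=5548; k=4: 3016+0+10·8·9=3736 → min 3736.
Top-level splits: k=1: (A..A)·(B..E) → 0+3736+15·10·9 = 5086; k=2: (A..B)·(C..E) → 1950+2912+15·13·9 = 6617; k=3: (A..C)·(D..E) → 5320+1368+15·19·9 = 9253; k=4: (A..D)·(E..E) → 4216+0+15·8·9 = 5296.
Best split is after A, i.e. k = 1.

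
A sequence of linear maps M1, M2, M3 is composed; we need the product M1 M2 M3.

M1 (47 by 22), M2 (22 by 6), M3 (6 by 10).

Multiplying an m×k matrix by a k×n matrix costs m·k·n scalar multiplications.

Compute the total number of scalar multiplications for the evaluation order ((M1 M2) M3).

9024

(M1 M2): 47×22 by 22×6 → 47×6, cost 47·22·6 = 6204
((M1 M2) M3): 47×6 by 6×10 → 47×10, cost 47·6·10 = 2820; cumulative 9024
Total: 9024 scalar multiplications.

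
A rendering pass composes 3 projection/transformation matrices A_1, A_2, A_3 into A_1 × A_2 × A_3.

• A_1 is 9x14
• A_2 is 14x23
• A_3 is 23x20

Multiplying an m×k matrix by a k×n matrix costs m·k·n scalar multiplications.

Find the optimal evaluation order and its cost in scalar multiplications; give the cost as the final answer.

(A_1 × (A_2 × A_3)): cost 8960.
((A_1 × A_2) × A_3): cost 7038.
Optimal: ((A_1 × A_2) × A_3) with cost 7038.

7038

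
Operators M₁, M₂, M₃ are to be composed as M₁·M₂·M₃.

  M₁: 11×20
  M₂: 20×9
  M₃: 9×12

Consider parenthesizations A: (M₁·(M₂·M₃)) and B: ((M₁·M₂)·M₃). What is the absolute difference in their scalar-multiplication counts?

1632

Order A = (M₁·(M₂·M₃)): (M₂·M₃): 20×9 by 9×12 → 20×12, cost 20·9·12 = 2160; (M₁·(M₂·M₃)): 11×20 by 20×12 → 11×12, cost 11·20·12 = 2640; cumulative 4800. Total 4800.
Order B = ((M₁·M₂)·M₃): (M₁·M₂): 11×20 by 20×9 → 11×9, cost 11·20·9 = 1980; ((M₁·M₂)·M₃): 11×9 by 9×12 → 11×12, cost 11·9·12 = 1188; cumulative 3168. Total 3168.
Difference: |4800 − 3168| = 1632.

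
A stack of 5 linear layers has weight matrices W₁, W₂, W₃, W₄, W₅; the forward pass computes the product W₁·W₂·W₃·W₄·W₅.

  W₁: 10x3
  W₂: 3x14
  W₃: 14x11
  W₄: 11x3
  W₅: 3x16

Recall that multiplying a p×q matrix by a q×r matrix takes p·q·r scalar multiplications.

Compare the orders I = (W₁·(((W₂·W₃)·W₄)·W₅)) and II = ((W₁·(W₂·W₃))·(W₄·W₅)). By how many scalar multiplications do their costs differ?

1895

Order I = (W₁·(((W₂·W₃)·W₄)·W₅)): (W₂·W₃): 3×14 by 14×11 → 3×11, cost 3·14·11 = 462; ((W₂·W₃)·W₄): 3×11 by 11×3 → 3×3, cost 3·11·3 = 99; cumulative 561; (((W₂·W₃)·W₄)·W₅): 3×3 by 3×16 → 3×16, cost 3·3·16 = 144; cumulative 705; (W₁·(((W₂·W₃)·W₄)·W₅)): 10×3 by 3×16 → 10×16, cost 10·3·16 = 480; cumulative 1185. Total 1185.
Order II = ((W₁·(W₂·W₃))·(W₄·W₅)): (W₂·W₃): 3×14 by 14×11 → 3×11, cost 3·14·11 = 462; (W₁·(W₂·W₃)): 10×3 by 3×11 → 10×11, cost 10·3·11 = 330; cumulative 792; (W₄·W₅): 11×3 by 3×16 → 11×16, cost 11·3·16 = 528; ((W₁·(W₂·W₃))·(W₄·W₅)): 10×11 by 11×16 → 10×16, cost 10·11·16 = 1760; cumulative 3080. Total 3080.
Difference: |1185 − 3080| = 1895.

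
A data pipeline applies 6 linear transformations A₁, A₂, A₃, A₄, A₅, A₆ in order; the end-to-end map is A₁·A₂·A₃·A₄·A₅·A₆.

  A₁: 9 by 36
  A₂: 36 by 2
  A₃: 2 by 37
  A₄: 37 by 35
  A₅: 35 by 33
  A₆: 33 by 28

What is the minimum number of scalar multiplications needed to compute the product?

Adjacent pairs: A₁A₂ = 9·36·2 = 648; A₂A₃ = 36·2·37 = 2664; A₃A₄ = 2·37·35 = 2590; A₄A₅ = 37·35·33 = 42735; A₅A₆ = 35·33·28 = 32340.
Length 3: A₁..A₃: k=1: 0+2664+9·36·37=14652; k=2: 648+0+9·2·37=1314 → min 1314 | A₂..A₄: k=2: 0+2590+36·2·35=5110; k=3: 2664+0+36·37·35=49284 → min 5110 | A₃..A₅: k=3: 0+42735+2·37·33=45177; k=4: 2590+0+2·35·33=4900 → min 4900 | A₄..A₆: k=4: 0+32340+37·35·28=68600; k=5: 42735+0+37·33·28=76923 → min 68600.
Length 4: A₁..A₄: k=1: 0+5110+9·36·35=16450; k=2: 648+2590+9·2·35=3868; k=3: 1314+0+9·37·35=12969 → min 3868 | A₂..A₅: k=2: 0+4900+36·2·33=7276; k=3: 2664+42735+36·37·33=89355; k=4: 5110+0+36·35·33=46690 → min 7276 | A₃..A₆: k=3: 0+68600+2·37·28=70672; k=4: 2590+32340+2·35·28=36890; k=5: 4900+0+2·33·28=6748 → min 6748.
Length 5: A₁..A₅: k=1: 0+7276+9·36·33=17968; k=2: 648+4900+9·2·33=6142; k=3: 1314+42735+9·37·33=55038; k=4: 3868+0+9·35·33=14263 → min 6142 | A₂..A₆: k=2: 0+6748+36·2·28=8764; k=3: 2664+68600+36·37·28=108560; k=4: 5110+32340+36·35·28=72730; k=5: 7276+0+36·33·28=40540 → min 8764.
Length 6: A₁..A₆: k=1: 0+8764+9·36·28=17836; k=2: 648+6748+9·2·28=7900; k=3: 1314+68600+9·37·28=79238; k=4: 3868+32340+9·35·28=45028; k=5: 6142+0+9·33·28=14458 → min 7900.
Optimal order: ((A₁·A₂)·(((A₃·A₄)·A₅)·A₆)) with cost 7900.

7900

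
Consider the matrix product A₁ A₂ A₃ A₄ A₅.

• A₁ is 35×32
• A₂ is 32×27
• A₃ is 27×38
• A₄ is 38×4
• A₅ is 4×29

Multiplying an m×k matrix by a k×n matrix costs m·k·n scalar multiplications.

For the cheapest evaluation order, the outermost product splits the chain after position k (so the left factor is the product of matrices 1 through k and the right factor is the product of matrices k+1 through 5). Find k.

4

Adjacent pairs: A₁A₂ = 35·32·27 = 30240; A₂A₃ = 32·27·38 = 32832; A₃A₄ = 27·38·4 = 4104; A₄A₅ = 38·4·29 = 4408.
Length 3: A₁..A₃: k=1: 0+32832+35·32·38=75392; k=2: 30240+0+35·27·38=66150 → min 66150 | A₂..A₄: k=2: 0+4104+32·27·4=7560; k=3: 32832+0+32·38·4=37696 → min 7560 | A₃..A₅: k=3: 0+4408+27·38·29=34162; k=4: 4104+0+27·4·29=7236 → min 7236.
Length 4: A₁..A₄: k=1: 0+7560+35·32·4=12040; k=2: 30240+4104+35·27·4=38124; k=3: 66150+0+35·38·4=71470 → min 12040 | A₂..A₅: k=2: 0+7236+32·27·29=32292; k=3: 32832+4408+32·38·29=72504; k=4: 7560+0+32·4·29=11272 → min 11272.
Top-level splits: k=1: (A₁..A₁)·(A₂..A₅) → 0+11272+35·32·29 = 43752; k=2: (A₁..A₂)·(A₃..A₅) → 30240+7236+35·27·29 = 64881; k=3: (A₁..A₃)·(A₄..A₅) → 66150+4408+35·38·29 = 109128; k=4: (A₁..A₄)·(A₅..A₅) → 12040+0+35·4·29 = 16100.
Best split is after A₄, i.e. k = 4.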